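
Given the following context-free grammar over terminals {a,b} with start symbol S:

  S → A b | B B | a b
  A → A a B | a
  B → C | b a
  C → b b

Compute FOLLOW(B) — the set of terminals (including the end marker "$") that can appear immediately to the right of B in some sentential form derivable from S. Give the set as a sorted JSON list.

FIRST sets, iterate to fixpoint:
[1]
  A via A→a: +{a}
  B via B→b a: +{b}
  C via C→b b: +{b}
  S via S→A b: +{a}
  S via S→B B: +{b}
  FIRST(S)={a,b}  FIRST(A)={a}  FIRST(B)={b}  FIRST(C)={b}
[2] (no change)
  FIRST(S)={a,b}  FIRST(A)={a}  FIRST(B)={b}  FIRST(C)={b}

FOLLOW sets:
FOLLOW(S) := {$}
[1]
  A→A a B: FOLLOW(A) ⊇ FIRST(a) = {a}; new: +{a}
  A→A a B: FOLLOW(B) ⊇ FOLLOW(A) ⊇ {a}; new: +{a}
  B→C: FOLLOW(C) ⊇ FOLLOW(B) ⊇ {a}; new: +{a}
  S→A b: FOLLOW(A) ⊇ FIRST(b) = {b}; new: +{b}
  S→B B: FOLLOW(B) ⊇ FIRST(B) = {b}; new: +{b}
  S→B B: FOLLOW(B) ⊇ FOLLOW(S) ⊇ {$}; new: +{$}
  FOLLOW[S]={$}  FOLLOW[A]={a,b}  FOLLOW[B]={$,a,b}  FOLLOW[C]={a}
[2]
  B→C: FOLLOW(C) ⊇ FOLLOW(B) ⊇ {$,a,b}; new: +{$,b}
  FOLLOW[S]={$}  FOLLOW[A]={a,b}  FOLLOW[B]={$,a,b}  FOLLOW[C]={$,a,b}
[3] (stable)
  FOLLOW[S]={$}  FOLLOW[A]={a,b}  FOLLOW[B]={$,a,b}  FOLLOW[C]={$,a,b}

FOLLOW(B) = ["$", "a", "b"]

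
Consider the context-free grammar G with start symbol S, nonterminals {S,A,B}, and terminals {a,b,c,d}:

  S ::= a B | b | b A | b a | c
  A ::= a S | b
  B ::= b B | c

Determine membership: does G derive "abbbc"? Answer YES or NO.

Convert to CNF:
  S -> T0 B | T1 A | T1 T0 | b | c
  A -> T0 S | b
  B -> T1 B | c
  T0 -> a
  T1 -> b

CYK table (by increasing span):
  [0..0]={T0}  "a"  orig:{}
  [1..1]={A,S,T1}  "b"  orig:{A,S}
  [2..2]={A,S,T1}  "b"  orig:{A,S}
  [3..3]={A,S,T1}  "b"  orig:{A,S}
  [4..4]={B,S}  "c"
  [0..1]={A}  "ab"
  [1..2]={S}  "bb"
  [2..3]={S}  "bb"
  [3..4]={B}  "bc"
  [0..2]={A}  "abb"
  [1..3]=∅  "bbb"
  [2..4]={B}  "bbc"
  [0..3]=∅  "abbb"
  [1..4]={B}  "bbbc"
  [0..4]={S}  "abbbc"

S ∈ T[0,4] ⇒ YES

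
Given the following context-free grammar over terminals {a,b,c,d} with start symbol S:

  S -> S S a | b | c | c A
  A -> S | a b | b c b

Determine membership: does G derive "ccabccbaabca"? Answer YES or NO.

Convert to CNF:
  S -> S X5 | T2 A | b | c
  A -> S X3 | T0 T1 | T1 X4 | T2 A | b | c
  T0 -> a
  T1 -> b
  T2 -> c
  X3 -> S T0
  X4 -> T2 T1
  X5 -> S T0

CYK table (by increasing span):
  [0..0]={A,S,T2}  "c"  orig:{A,S}
  [1..1]={A,S,T2}  "c"  orig:{A,S}
  [2..2]={T0}  "a"  orig:{}
  [3..3]={A,S,T1}  "b"  orig:{A,S}
  [4..4]={A,S,T2}  "c"  orig:{A,S}
  [5..5]={A,S,T2}  "c"  orig:{A,S}
  [6..6]={A,S,T1}  "b"  orig:{A,S}
  [7..7]={T0}  "a"  orig:{}
  [8..8]={T0}  "a"  orig:{}
  [9..9]={A,S,T1}  "b"  orig:{A,S}
  [10..10]={A,S,T2}  "c"  orig:{A,S}
  [11..11]={T0}  "a"  orig:{}
  [0..1]={A,S}  "cc"
  [1..2]={X3,X5}  "ca"  orig:{}
  [2..3]={A}  "ab"
  [3..4]=∅  "bc"
  [4..5]={A,S}  "cc"
  [5..6]={A,S,X4}  "cb"  orig:{A,S}
  [6..7]={X3,X5}  "ba"  orig:{}
  [7..8]=∅  "aa"
  [8..9]={A}  "ab"
  [9..10]=∅  "bc"
  [10..11]={X3,X5}  "ca"  orig:{}
  [0..2]={A,S,X3,X5}  "cca"  orig:{A,S}
  [1..3]={A,S}  "cab"
  [2..4]=∅  "abc"
  [3..5]=∅  "bcc"
  [4..6]={A,S}  "ccb"
  [5..7]={A,S,X3,X5}  "cba"  orig:{A,S}
  [6..8]=∅  "baa"
  [7..9]=∅  "aab"
  [8..10]=∅  "abc"
  [9..11]={A,S}  "bca"
  [0..3]={A,S}  "ccab"
  [1..4]=∅  "cabc"
  [2..5]=∅  "abcc"
  [3..6]=∅  "bccb"
  [4..7]={A,S,X3,X5}  "ccba"  orig:{A,S}
  [5..8]={X3,X5}  "cbaa"  orig:{}
  [6..9]=∅  "baab"
  [7..10]=∅  "aabc"
  [8..11]=∅  "abca"
  [0..4]=∅  "ccabc"
  [1..5]=∅  "cabcc"
  [2..6]=∅  "abccb"
  [3..7]={A,S}  "bccba"
  [4..8]={A,S,X3,X5}  "ccbaa"  orig:{A,S}
  [5..9]=∅  "cbaab"
  [6..10]=∅  "baabc"
  [7..11]=∅  "aabca"
  [0..5]=∅  "ccabcc"
  [1..6]=∅  "cabccb"
  [2..7]=∅  "abccba"
  [3..8]={A,S,X3,X5}  "bccbaa"  orig:{A,S}
  [4..9]=∅  "ccbaab"
  [5..10]=∅  "cbaabc"
  [6..11]=∅  "baabca"
  [0..6]=∅  "ccabccb"
  [1..7]={A,S}  "cabccba"
  [2..8]=∅  "abccbaa"
  [3..9]=∅  "bccbaab"
  [4..10]=∅  "ccbaabc"
  [5..11]=∅  "cbaabca"
  [0..7]={A,S}  "ccabccba"
  [1..8]={A,S,X3,X5}  "cabccbaa"  orig:{A,S}
  [2..9]=∅  "abccbaab"
  [3..10]=∅  "bccbaabc"
  [4..11]=∅  "ccbaabca"
  [0..8]={A,S,X3,X5}  "ccabccbaa"  orig:{A,S}
  [1..9]=∅  "cabccbaab"
  [2..10]=∅  "abccbaabc"
  [3..11]=∅  "bccbaabca"
  [0..9]=∅  "ccabccbaab"
  [1..10]=∅  "cabccbaabc"
  [2..11]=∅  "abccbaabca"
  [0..10]=∅  "ccabccbaabc"
  [1..11]=∅  "cabccbaabca"
  [0..11]=∅  "ccabccbaabca"

S ∉ T[0,11] ⇒ NO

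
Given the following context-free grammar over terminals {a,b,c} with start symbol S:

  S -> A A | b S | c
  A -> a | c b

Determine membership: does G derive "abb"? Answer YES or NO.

CNF form of G:
  S -> A A | T1 S | c
  A -> T0 T1 | a
  T0 -> c
  T1 -> b

CYK fill:
  [0..0]={A}  "a"
  [1..1]={T1}  "b"  orig:{}
  [2..2]={T1}  "b"  orig:{}
  [0..1]=∅  "ab"
  [1..2]=∅  "bb"
  [0..2]=∅  "abb"

S ∉ T[0,2] ⇒ NO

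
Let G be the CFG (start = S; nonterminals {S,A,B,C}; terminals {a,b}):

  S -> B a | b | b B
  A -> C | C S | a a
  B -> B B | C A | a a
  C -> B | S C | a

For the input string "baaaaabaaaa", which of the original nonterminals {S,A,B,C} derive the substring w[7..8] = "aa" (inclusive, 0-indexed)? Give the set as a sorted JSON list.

CNF form of G:
  S -> B T0 | T1 B | b
  A -> B B | C A | C S | S C | T0 T0 | a
  B -> B B | C A | T0 T0
  C -> B B | C A | S C | T0 T0 | a
  T0 -> a
  T1 -> b

CYK fill (cells [i..j] with 7 ≤ i ≤ j ≤ 8 only):
  cell(7,7) a: {A,C,T0}  orig:{A,C}
  cell(8,8) a: {A,C,T0}  orig:{A,C}
  cell(7,8) aa: {A,B,C}

Original NTs in T[7,8] deriving "aa": ["A", "B", "C"]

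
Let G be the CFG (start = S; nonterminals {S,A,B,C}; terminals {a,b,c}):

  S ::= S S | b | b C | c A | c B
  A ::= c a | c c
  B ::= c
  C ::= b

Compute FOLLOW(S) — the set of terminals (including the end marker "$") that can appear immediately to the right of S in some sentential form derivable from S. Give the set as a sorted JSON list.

Compute FIRST by fixpoint:
pass 1:
  A via A→c a: +{c}
  B via B→c: +{c}
  C via C→b: +{b}
  S via S→b: +{b}
  S via S→c A: +{c}
  FIRST[S]={b,c}  FIRST[A]={c}  FIRST[B]={c}  FIRST[C]={b}
pass 2: (no change)
  FIRST[S]={b,c}  FIRST[A]={c}  FIRST[B]={c}  FIRST[C]={b}

FOLLOW iteration:
seed FOLLOW(S) with $
[1]
  S→S S: FOLLOW(S) ⊇ FIRST(S) = {b,c}; new: +{b,c}
  S→b C: FOLLOW(C) ⊇ FOLLOW(S) ⊇ {$,b,c}; new: +{$,b,c}
  S→c A: FOLLOW(A) ⊇ FOLLOW(S) ⊇ {$,b,c}; new: +{$,b,c}
  S→c B: FOLLOW(B) ⊇ FOLLOW(S) ⊇ {$,b,c}; new: +{$,b,c}
  FOLLOW(S)={$,b,c}  FOLLOW(A)={$,b,c}  FOLLOW(B)={$,b,c}  FOLLOW(C)={$,b,c}
[2] (no change)
  FOLLOW(S)={$,b,c}  FOLLOW(A)={$,b,c}  FOLLOW(B)={$,b,c}  FOLLOW(C)={$,b,c}

FOLLOW(S) = ["$", "b", "c"]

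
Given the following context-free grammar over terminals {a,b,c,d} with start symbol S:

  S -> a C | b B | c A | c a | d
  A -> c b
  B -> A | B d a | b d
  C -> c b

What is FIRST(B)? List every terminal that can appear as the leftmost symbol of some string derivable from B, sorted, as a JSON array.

FIRST sets, iterate to fixpoint:
[1]
  A via A→c b: +{c}
  B via B→A: +{c}
  B via B→b d: +{b}
  C via C→c b: +{c}
  S via S→a C: +{a}
  S via S→b B: +{b}
  S via S→c A: +{c}
  S via S→d: +{d}
  S: {a,b,c,d}  A: {c}  B: {b,c}  C: {c}
[2] (stable)
  S: {a,b,c,d}  A: {c}  B: {b,c}  C: {c}

FIRST(B) = ["b", "c"]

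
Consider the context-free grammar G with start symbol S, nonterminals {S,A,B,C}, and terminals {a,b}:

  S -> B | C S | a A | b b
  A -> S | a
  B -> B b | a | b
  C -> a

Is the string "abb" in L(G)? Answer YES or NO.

Convert to CNF:
  S -> B T0 | C S | T0 T0 | T1 A | a | b
  A -> B T0 | C S | T0 T0 | T1 A | a | b
  B -> B T0 | a | b
  C -> a
  T0 -> b
  T1 -> a

Fill CYK table bottom-up:
  [0..0]={A,B,C,S,T1}  "a"  orig:{A,B,C,S}
  [1..1]={A,B,S,T0}  "b"  orig:{A,B,S}
  [2..2]={A,B,S,T0}  "b"  orig:{A,B,S}
  [0..1]={A,B,S}  "ab"
  [1..2]={A,B,S}  "bb"
  [0..2]={A,B,S}  "abb"

S ∈ T[0,2] ⇒ YES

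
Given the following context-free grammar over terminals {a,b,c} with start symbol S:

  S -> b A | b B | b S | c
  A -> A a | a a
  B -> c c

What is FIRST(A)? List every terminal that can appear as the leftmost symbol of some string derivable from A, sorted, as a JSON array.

FIRST iteration:
[1]
  A via A→a a: +{a}
  B via B→c c: +{c}
  S via S→b A: +{b}
  S via S→c: +{c}
  FIRST[S]={b,c}  FIRST[A]={a}  FIRST[B]={c}
[2] (stable)
  FIRST[S]={b,c}  FIRST[A]={a}  FIRST[B]={c}

FIRST(A) = ["a"]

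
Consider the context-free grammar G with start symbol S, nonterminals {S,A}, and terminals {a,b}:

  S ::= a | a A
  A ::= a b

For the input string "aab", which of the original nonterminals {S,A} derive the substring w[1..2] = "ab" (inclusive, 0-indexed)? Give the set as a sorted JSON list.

Convert to CNF:
  S -> T0 A | a
  A -> T0 T1
  T0 -> a
  T1 -> b

CYK table (by increasing span), restricted to cells inside w[1..2]:
  cell(1,1) a: {S,T0}  orig:{S}
  cell(2,2) b: {T1}  orig:{}
  cell(1,2) ab: {A}

Original NTs in T[1,2] deriving "ab": ["A"]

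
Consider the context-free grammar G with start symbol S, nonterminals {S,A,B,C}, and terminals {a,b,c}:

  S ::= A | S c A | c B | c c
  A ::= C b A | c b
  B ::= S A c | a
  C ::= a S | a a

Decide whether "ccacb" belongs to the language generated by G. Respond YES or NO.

CNF form of G:
  S -> C X5 | S X6 | T1 B | T1 T0 | T1 T1
  A -> C X3 | T1 T0
  B -> S X4 | a
  C -> T2 S | T2 T2
  T0 -> b
  T1 -> c
  T2 -> a
  X3 -> T0 A
  X4 -> A T1
  X5 -> T0 A
  X6 -> T1 A

Fill CYK table bottom-up:
  cell(0,0) c: {T1}  orig:{}
  cell(1,1) c: {T1}  orig:{}
  cell(2,2) a: {B,T2}  orig:{B}
  cell(3,3) c: {T1}  orig:{}
  cell(4,4) b: {T0}  orig:{}
  cell(0,1) cc: {S}
  cell(1,2) ca: {S}
  cell(2,3) ac: ∅
  cell(3,4) cb: {A,S}
  cell(0,2) cca: ∅
  cell(1,3) cac: ∅
  cell(2,4) acb: {C}
  cell(0,3) ccac: ∅
  cell(1,4) cacb: ∅
  cell(0,4) ccacb: ∅

S ∉ T[0,4] ⇒ NO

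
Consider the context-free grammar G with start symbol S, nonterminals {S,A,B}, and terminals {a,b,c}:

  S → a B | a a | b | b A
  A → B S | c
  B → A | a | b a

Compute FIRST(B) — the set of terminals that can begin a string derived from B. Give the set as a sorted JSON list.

Compute FIRST by fixpoint:
[1]
  A via A→c: +{c}
  B via B→A: +{c}
  B via B→a: +{a}
  B via B→b a: +{b}
  S via S→a B: +{a}
  S via S→b: +{b}
  S: {a,b}  A: {c}  B: {a,b,c}
[2]
  A via A→B S: +{a,b}
  S: {a,b}  A: {a,b,c}  B: {a,b,c}
[3] (no change)
  S: {a,b}  A: {a,b,c}  B: {a,b,c}

FIRST(B) = ["a", "b", "c"]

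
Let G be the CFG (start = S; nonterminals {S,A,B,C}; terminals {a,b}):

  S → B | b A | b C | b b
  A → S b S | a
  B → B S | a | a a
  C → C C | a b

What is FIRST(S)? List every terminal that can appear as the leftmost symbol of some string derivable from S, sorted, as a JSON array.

FIRST iteration:
round 1:
  A via A→a: +{a}
  B via B→a: +{a}
  C via C→a b: +{a}
  S via S→B: +{a}
  S via S→b A: +{b}
  FIRST(S)={a,b}  FIRST(A)={a}  FIRST(B)={a}  FIRST(C)={a}
round 2:
  A via A→S b S: +{b}
  FIRST(S)={a,b}  FIRST(A)={a,b}  FIRST(B)={a}  FIRST(C)={a}
round 3: (no change)
  FIRST(S)={a,b}  FIRST(A)={a,b}  FIRST(B)={a}  FIRST(C)={a}

FIRST(S) = ["a", "b"]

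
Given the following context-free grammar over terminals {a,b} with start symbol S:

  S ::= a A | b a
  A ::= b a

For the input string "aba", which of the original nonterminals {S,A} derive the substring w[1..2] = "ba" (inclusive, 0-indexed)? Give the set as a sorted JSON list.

CNF form of G:
  S -> T0 T1 | T1 A
  A -> T0 T1
  T0 -> b
  T1 -> a

CYK fill (cells [i..j] with 1 ≤ i ≤ j ≤ 2 only):
  [1..1]={T0}  "b"  orig:{}
  [2..2]={T1}  "a"  orig:{}
  [1..2]={A,S}  "ba"

Original NTs in T[1,2] deriving "ba": ["A", "S"]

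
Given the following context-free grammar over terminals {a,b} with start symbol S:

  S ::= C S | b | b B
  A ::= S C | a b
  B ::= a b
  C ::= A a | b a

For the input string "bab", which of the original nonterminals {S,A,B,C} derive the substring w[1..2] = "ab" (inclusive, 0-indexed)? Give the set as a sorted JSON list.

Convert to CNF:
  S -> C S | T1 B | b
  A -> S C | T0 T1
  B -> T0 T1
  C -> A T0 | T1 T0
  T0 -> a
  T1 -> b

CYK fill (cells [i..j] with 1 ≤ i ≤ j ≤ 2 only):
  [1..1]={T0}  "a"  orig:{}
  [2..2]={S,T1}  "b"  orig:{S}
  [1..2]={A,B}  "ab"

Original NTs in T[1,2] deriving "ab": ["A", "B"]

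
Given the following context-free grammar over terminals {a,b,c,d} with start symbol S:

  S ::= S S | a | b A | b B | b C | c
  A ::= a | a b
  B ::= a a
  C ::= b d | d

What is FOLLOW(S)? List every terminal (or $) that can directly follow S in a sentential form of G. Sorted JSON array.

FIRST sets, iterate to fixpoint:
round 1:
  A via A→a: +{a}
  B via B→a a: +{a}
  C via C→b d: +{b}
  C via C→d: +{d}
  S via S→a: +{a}
  S via S→b A: +{b}
  S via S→c: +{c}
  FIRST(S)={a,b,c}  FIRST(A)={a}  FIRST(B)={a}  FIRST(C)={b,d}
round 2: (no change)
  FIRST(S)={a,b,c}  FIRST(A)={a}  FIRST(B)={a}  FIRST(C)={b,d}

FOLLOW sets:
seed FOLLOW(S) with $
[1]
  S→S S: FOLLOW(S) ⊇ FIRST(S) = {a,b,c}; new: +{a,b,c}
  S→b A: FOLLOW(A) ⊇ FOLLOW(S) ⊇ {$,a,b,c}; new: +{$,a,b,c}
  S→b B: FOLLOW(B) ⊇ FOLLOW(S) ⊇ {$,a,b,c}; new: +{$,a,b,c}
  S→b C: FOLLOW(C) ⊇ FOLLOW(S) ⊇ {$,a,b,c}; new: +{$,a,b,c}
  S: {$,a,b,c}  A: {$,a,b,c}  B: {$,a,b,c}  C: {$,a,b,c}
[2] — fixpoint
  S: {$,a,b,c}  A: {$,a,b,c}  B: {$,a,b,c}  C: {$,a,b,c}

FOLLOW(S) = ["$", "a", "b", "c"]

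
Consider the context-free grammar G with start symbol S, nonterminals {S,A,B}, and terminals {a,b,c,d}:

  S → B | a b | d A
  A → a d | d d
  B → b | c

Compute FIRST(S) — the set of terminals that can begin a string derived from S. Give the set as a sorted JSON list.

FIRST sets, iterate to fixpoint:
round 1:
  A via A→a d: +{a}
  A via A→d d: +{d}
  B via B→b: +{b}
  B via B→c: +{c}
  S via S→B: +{b,c}
  S via S→a b: +{a}
  S via S→d A: +{d}
  S: {a,b,c,d}  A: {a,d}  B: {b,c}
round 2: done
  S: {a,b,c,d}  A: {a,d}  B: {b,c}

FIRST(S) = ["a", "b", "c", "d"]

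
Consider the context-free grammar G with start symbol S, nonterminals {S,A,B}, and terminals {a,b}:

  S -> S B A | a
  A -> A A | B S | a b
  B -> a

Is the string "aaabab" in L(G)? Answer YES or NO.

CNF form of G:
  S -> S X2 | a
  A -> A A | B S | T0 T1
  B -> a
  T0 -> a
  T1 -> b
  X2 -> B A

CYK table (by increasing span):
  cell(0,0) a: {B,S,T0}  orig:{B,S}
  cell(1,1) a: {B,S,T0}  orig:{B,S}
  cell(2,2) a: {B,S,T0}  orig:{B,S}
  cell(3,3) b: {T1}  orig:{}
  cell(4,4) a: {B,S,T0}  orig:{B,S}
  cell(5,5) b: {T1}  orig:{}
  cell(0,1) aa: {A}
  cell(1,2) aa: {A}
  cell(2,3) ab: {A}
  cell(3,4) ba: ∅
  cell(4,5) ab: {A}
  cell(0,2) aaa: {X2}  orig:{}
  cell(1,3) aab: {X2}  orig:{}
  cell(2,4) aba: ∅
  cell(3,5) bab: ∅
  cell(0,3) aaab: {A,S}
  cell(1,4) aaba: ∅
  cell(2,5) abab: {A}
  cell(0,4) aaaba: ∅
  cell(1,5) aabab: {X2}  orig:{}
  cell(0,5) aaabab: {A,S}

S ∈ T[0,5] ⇒ YES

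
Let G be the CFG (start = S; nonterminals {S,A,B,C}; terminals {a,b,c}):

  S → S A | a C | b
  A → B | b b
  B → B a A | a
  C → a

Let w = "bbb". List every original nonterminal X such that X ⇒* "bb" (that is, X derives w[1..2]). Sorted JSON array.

CNF form of G:
  S -> S A | T0 C | b
  A -> B X2 | T1 T1 | a
  B -> B X3 | a
  C -> a
  T0 -> a
  T1 -> b
  X2 -> T0 A
  X3 -> T0 A

CYK fill, restricted to cells inside w[1..2]:
  cell(1,1) b: {S,T1}  orig:{S}
  cell(2,2) b: {S,T1}  orig:{S}
  cell(1,2) bb: {A}

Original NTs in T[1,2] deriving "bb": ["A"]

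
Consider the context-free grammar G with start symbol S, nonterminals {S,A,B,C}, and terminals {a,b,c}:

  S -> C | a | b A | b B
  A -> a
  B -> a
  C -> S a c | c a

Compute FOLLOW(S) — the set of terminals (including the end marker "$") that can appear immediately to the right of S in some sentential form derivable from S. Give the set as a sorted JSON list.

Compute FIRST by fixpoint:
round 1:
  A via A→a: +{a}
  B via B→a: +{a}
  C via C→c a: +{c}
  S via S→C: +{c}
  S via S→a: +{a}
  S via S→b A: +{b}
  FIRST[S]={a,b,c}  FIRST[A]={a}  FIRST[B]={a}  FIRST[C]={c}
round 2:
  C via C→S a c: +{a,b}
  FIRST[S]={a,b,c}  FIRST[A]={a}  FIRST[B]={a}  FIRST[C]={a,b,c}
round 3: — fixpoint
  FIRST[S]={a,b,c}  FIRST[A]={a}  FIRST[B]={a}  FIRST[C]={a,b,c}

FOLLOW sets:
initialize: $ ∈ FOLLOW(S)
iter 1:
  C→S a c: FOLLOW(S) ⊇ FIRST(a) = {a}; new: +{a}
  S→C: FOLLOW(C) ⊇ FOLLOW(S) ⊇ {$,a}; new: +{$,a}
  S→b A: FOLLOW(A) ⊇ FOLLOW(S) ⊇ {$,a}; new: +{$,a}
  S→b B: FOLLOW(B) ⊇ FOLLOW(S) ⊇ {$,a}; new: +{$,a}
  S: {$,a}  A: {$,a}  B: {$,a}  C: {$,a}
iter 2: (no change)
  S: {$,a}  A: {$,a}  B: {$,a}  C: {$,a}

FOLLOW(S) = ["$", "a"]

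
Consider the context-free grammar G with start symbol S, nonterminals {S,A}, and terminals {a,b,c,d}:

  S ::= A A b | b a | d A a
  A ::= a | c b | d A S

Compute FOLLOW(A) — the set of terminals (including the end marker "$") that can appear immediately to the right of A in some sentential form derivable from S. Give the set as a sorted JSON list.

Compute FIRST by fixpoint:
[1]
  A via A→a: +{a}
  A via A→c b: +{c}
  A via A→d A S: +{d}
  S via S→A A b: +{a,c,d}
  S via S→b a: +{b}
  S: {a,b,c,d}  A: {a,c,d}
[2] (stable)
  S: {a,b,c,d}  A: {a,c,d}

FOLLOW sets:
seed FOLLOW(S) with $
round 1:
  A→d A S: FOLLOW(A) ⊇ FIRST(S) = {a,b,c,d}; new: +{a,b,c,d}
  A→d A S: FOLLOW(S) ⊇ FOLLOW(A) ⊇ {a,b,c,d}; new: +{a,b,c,d}
  FOLLOW[S]={$,a,b,c,d}  FOLLOW[A]={a,b,c,d}
round 2: (no change)
  FOLLOW[S]={$,a,b,c,d}  FOLLOW[A]={a,b,c,d}

FOLLOW(A) = ["a", "b", "c", "d"]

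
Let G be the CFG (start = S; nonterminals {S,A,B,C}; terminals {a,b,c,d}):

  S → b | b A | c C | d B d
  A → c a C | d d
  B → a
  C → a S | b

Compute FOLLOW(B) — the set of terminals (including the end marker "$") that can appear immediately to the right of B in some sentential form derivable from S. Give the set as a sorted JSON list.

Compute FIRST by fixpoint:
pass 1:
  A via A→c a C: +{c}
  A via A→d d: +{d}
  B via B→a: +{a}
  C via C→a S: +{a}
  C via C→b: +{b}
  S via S→b: +{b}
  S via S→c C: +{c}
  S via S→d B d: +{d}
  FIRST[S]={b,c,d}  FIRST[A]={c,d}  FIRST[B]={a}  FIRST[C]={a,b}
pass 2: (stable)
  FIRST[S]={b,c,d}  FIRST[A]={c,d}  FIRST[B]={a}  FIRST[C]={a,b}

Compute FOLLOW by fixpoint:
seed FOLLOW(S) with $
pass 1:
  S→b A: FOLLOW(A) ⊇ FOLLOW(S) ⊇ {$}; new: +{$}
  S→c C: FOLLOW(C) ⊇ FOLLOW(S) ⊇ {$}; new: +{$}
  S→d B d: FOLLOW(B) ⊇ FIRST(d) = {d}; new: +{d}
  FOLLOW(S)={$}  FOLLOW(A)={$}  FOLLOW(B)={d}  FOLLOW(C)={$}
pass 2: (no change)
  FOLLOW(S)={$}  FOLLOW(A)={$}  FOLLOW(B)={d}  FOLLOW(C)={$}

FOLLOW(B) = ["d"]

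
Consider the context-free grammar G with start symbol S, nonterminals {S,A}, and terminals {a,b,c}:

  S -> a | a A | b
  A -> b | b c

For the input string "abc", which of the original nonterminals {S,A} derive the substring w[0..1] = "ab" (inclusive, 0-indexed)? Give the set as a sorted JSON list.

Convert to CNF:
  S -> T2 A | a | b
  A -> T0 T1 | b
  T0 -> b
  T1 -> c
  T2 -> a

CYK fill, restricted to cells inside w[0..1]:
  T[0,0] 'a' = {S,T2}  orig:{S}
  T[1,1] 'b' = {A,S,T0}  orig:{A,S}
  T[0,1] 'ab' = {S}

Original NTs in T[0,1] deriving "ab": ["S"]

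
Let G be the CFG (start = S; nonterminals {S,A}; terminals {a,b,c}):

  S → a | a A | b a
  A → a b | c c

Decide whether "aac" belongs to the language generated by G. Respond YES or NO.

CNF form of G:
  S -> T0 A | T1 T0 | a
  A -> T0 T1 | T2 T2
  T0 -> a
  T1 -> b
  T2 -> c

CYK table (by increasing span):
  T[0,0] 'a' = {S,T0}  orig:{S}
  T[1,1] 'a' = {S,T0}  orig:{S}
  T[2,2] 'c' = {T2}  orig:{}
  T[0,1] 'aa' = ∅
  T[1,2] 'ac' = ∅
  T[0,2] 'aac' = ∅

S ∉ T[0,2] ⇒ NO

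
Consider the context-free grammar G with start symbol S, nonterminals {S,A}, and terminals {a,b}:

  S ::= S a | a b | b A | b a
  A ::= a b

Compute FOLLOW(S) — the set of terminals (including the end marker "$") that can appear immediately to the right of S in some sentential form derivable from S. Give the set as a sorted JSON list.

FIRST sets, iterate to fixpoint:
iter 1:
  A via A→a b: +{a}
  S via S→a b: +{a}
  S via S→b A: +{b}
  FIRST[S]={a,b}  FIRST[A]={a}
iter 2: — fixpoint
  FIRST[S]={a,b}  FIRST[A]={a}

Compute FOLLOW by fixpoint:
seed FOLLOW(S) with $
iter 1:
  S→S a: FOLLOW(S) ⊇ FIRST(a) = {a}; new: +{a}
  S→b A: FOLLOW(A) ⊇ FOLLOW(S) ⊇ {$,a}; new: +{$,a}
  S: {$,a}  A: {$,a}
iter 2: done
  S: {$,a}  A: {$,a}

FOLLOW(S) = ["$", "a"]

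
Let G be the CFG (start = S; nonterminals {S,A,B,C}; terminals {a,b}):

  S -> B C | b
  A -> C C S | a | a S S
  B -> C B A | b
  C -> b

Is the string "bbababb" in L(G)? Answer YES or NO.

Convert to CNF:
  S -> B C | b
  A -> C X1 | T0 X2 | a
  B -> C X3 | b
  C -> b
  T0 -> a
  X1 -> C S
  X2 -> S S
  X3 -> B A

CYK fill:
  cell(0,0) b: {B,C,S}
  cell(1,1) b: {B,C,S}
  cell(2,2) a: {A,T0}  orig:{A}
  cell(3,3) b: {B,C,S}
  cell(4,4) a: {A,T0}  orig:{A}
  cell(5,5) b: {B,C,S}
  cell(6,6) b: {B,C,S}
  cell(0,1) bb: {S,X1,X2}  orig:{S}
  cell(1,2) ba: {X3}  orig:{}
  cell(2,3) ab: ∅
  cell(3,4) ba: {X3}  orig:{}
  cell(4,5) ab: ∅
  cell(5,6) bb: {S,X1,X2}  orig:{S}
  cell(0,2) bba: {B}
  cell(1,3) bab: ∅
  cell(2,4) aba: ∅
  cell(3,5) bab: ∅
  cell(4,6) abb: {A}
  cell(0,3) bbab: {S}
  cell(1,4) baba: ∅
  cell(2,5) abab: ∅
  cell(3,6) babb: {X3}  orig:{}
  cell(0,4) bbaba: ∅
  cell(1,5) babab: ∅
  cell(2,6) ababb: ∅
  cell(0,5) bbabab: ∅
  cell(1,6) bababb: ∅
  cell(0,6) bbababb: ∅

S ∉ T[0,6] ⇒ NO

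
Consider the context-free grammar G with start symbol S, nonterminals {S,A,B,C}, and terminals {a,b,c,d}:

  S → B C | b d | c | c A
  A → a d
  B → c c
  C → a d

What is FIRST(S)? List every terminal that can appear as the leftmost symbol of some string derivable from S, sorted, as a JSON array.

FIRST sets, iterate to fixpoint:
[1]
  A via A→a d: +{a}
  B via B→c c: +{c}
  C via C→a d: +{a}
  S via S→B C: +{c}
  S via S→b d: +{b}
  S: {b,c}  A: {a}  B: {c}  C: {a}
[2] done
  S: {b,c}  A: {a}  B: {c}  C: {a}

FIRST(S) = ["b", "c"]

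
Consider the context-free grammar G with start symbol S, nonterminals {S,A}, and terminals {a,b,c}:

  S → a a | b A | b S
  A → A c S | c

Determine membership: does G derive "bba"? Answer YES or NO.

CNF form of G:
  S -> T1 T1 | T2 A | T2 S
  A -> A X3 | c
  T0 -> c
  T1 -> a
  T2 -> b
  X3 -> T0 S

CYK table (by increasing span):
  cell(0,0) b: {T2}  orig:{}
  cell(1,1) b: {T2}  orig:{}
  cell(2,2) a: {T1}  orig:{}
  cell(0,1) bb: ∅
  cell(1,2) ba: ∅
  cell(0,2) bba: ∅

S ∉ T[0,2] ⇒ NO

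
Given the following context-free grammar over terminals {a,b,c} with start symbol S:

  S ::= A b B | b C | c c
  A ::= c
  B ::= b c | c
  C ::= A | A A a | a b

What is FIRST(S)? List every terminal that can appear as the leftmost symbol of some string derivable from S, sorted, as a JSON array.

FIRST iteration:
iter 1:
  A via A→c: +{c}
  B via B→b c: +{b}
  B via B→c: +{c}
  C via C→A: +{c}
  C via C→a b: +{a}
  S via S→A b B: +{c}
  S via S→b C: +{b}
  S: {b,c}  A: {c}  B: {b,c}  C: {a,c}
iter 2: — fixpoint
  S: {b,c}  A: {c}  B: {b,c}  C: {a,c}

FIRST(S) = ["b", "c"]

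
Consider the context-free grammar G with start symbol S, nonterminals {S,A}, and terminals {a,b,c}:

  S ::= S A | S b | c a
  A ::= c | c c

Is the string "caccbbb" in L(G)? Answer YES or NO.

Convert to CNF:
  S -> S A | S T1 | T0 T2
  A -> T0 T0 | c
  T0 -> c
  T1 -> b
  T2 -> a

CYK table (by increasing span):
  cell(0,0) c: {A,T0}  orig:{A}
  cell(1,1) a: {T2}  orig:{}
  cell(2,2) c: {A,T0}  orig:{A}
  cell(3,3) c: {A,T0}  orig:{A}
  cell(4,4) b: {T1}  orig:{}
  cell(5,5) b: {T1}  orig:{}
  cell(6,6) b: {T1}  orig:{}
  cell(0,1) ca: {S}
  cell(1,2) ac: ∅
  cell(2,3) cc: {A}
  cell(3,4) cb: ∅
  cell(4,5) bb: ∅
  cell(5,6) bb: ∅
  cell(0,2) cac: {S}
  cell(1,3) acc: ∅
  cell(2,4) ccb: ∅
  cell(3,5) cbb: ∅
  cell(4,6) bbb: ∅
  cell(0,3) cacc: {S}
  cell(1,4) accb: ∅
  cell(2,5) ccbb: ∅
  cell(3,6) cbbb: ∅
  cell(0,4) caccb: {S}
  cell(1,5) accbb: ∅
  cell(2,6) ccbbb: ∅
  cell(0,5) caccbb: {S}
  cell(1,6) accbbb: ∅
  cell(0,6) caccbbb: {S}

S ∈ T[0,6] ⇒ YES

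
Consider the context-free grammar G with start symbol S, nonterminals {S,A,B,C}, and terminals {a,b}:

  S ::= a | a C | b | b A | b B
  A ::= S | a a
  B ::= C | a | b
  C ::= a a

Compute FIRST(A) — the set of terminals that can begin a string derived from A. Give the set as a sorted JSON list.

FIRST sets, iterate to fixpoint:
pass 1:
  A via A→a a: +{a}
  B via B→a: +{a}
  B via B→b: +{b}
  C via C→a a: +{a}
  S via S→a: +{a}
  S via S→b: +{b}
  S: {a,b}  A: {a}  B: {a,b}  C: {a}
pass 2:
  A via A→S: +{b}
  S: {a,b}  A: {a,b}  B: {a,b}  C: {a}
pass 3: — fixpoint
  S: {a,b}  A: {a,b}  B: {a,b}  C: {a}

FIRST(A) = ["a", "b"]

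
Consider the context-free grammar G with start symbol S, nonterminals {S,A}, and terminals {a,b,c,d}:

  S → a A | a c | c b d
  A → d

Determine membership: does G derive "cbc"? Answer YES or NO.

CNF form of G:
  S -> T0 A | T0 T1 | T1 X4
  A -> d
  T0 -> a
  T1 -> c
  T2 -> b
  T3 -> d
  X4 -> T2 T3

Fill CYK table bottom-up:
  T[0,0] 'c' = {T1}  orig:{}
  T[1,1] 'b' = {T2}  orig:{}
  T[2,2] 'c' = {T1}  orig:{}
  T[0,1] 'cb' = ∅
  T[1,2] 'bc' = ∅
  T[0,2] 'cbc' = ∅

S ∉ T[0,2] ⇒ NO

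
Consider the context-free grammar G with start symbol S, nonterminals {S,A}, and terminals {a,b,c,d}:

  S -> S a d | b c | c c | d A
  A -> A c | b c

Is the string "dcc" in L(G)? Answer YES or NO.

CNF form of G:
  S -> S X4 | T0 T0 | T1 T0 | T3 A
  A -> A T0 | T1 T0
  T0 -> c
  T1 -> b
  T2 -> a
  T3 -> d
  X4 -> T2 T3

Fill CYK table bottom-up:
  T[0,0] 'd' = {T3}  orig:{}
  T[1,1] 'c' = {T0}  orig:{}
  T[2,2] 'c' = {T0}  orig:{}
  T[0,1] 'dc' = ∅
  T[1,2] 'cc' = {S}
  T[0,2] 'dcc' = ∅

S ∉ T[0,2] ⇒ NO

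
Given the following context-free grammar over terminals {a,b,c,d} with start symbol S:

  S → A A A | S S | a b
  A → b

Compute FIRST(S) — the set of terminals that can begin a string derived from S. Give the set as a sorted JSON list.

Compute FIRST by fixpoint:
round 1:
  A via A→b: +{b}
  S via S→A A A: +{b}
  S via S→a b: +{a}
  FIRST(S)={a,b}  FIRST(A)={b}
round 2: (stable)
  FIRST(S)={a,b}  FIRST(A)={b}

FIRST(S) = ["a", "b"]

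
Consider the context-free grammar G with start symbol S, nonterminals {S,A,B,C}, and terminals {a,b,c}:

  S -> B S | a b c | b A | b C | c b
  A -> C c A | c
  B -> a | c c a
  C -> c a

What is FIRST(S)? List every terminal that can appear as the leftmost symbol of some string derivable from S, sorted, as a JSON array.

FIRST iteration:
round 1:
  A via A→c: +{c}
  B via B→a: +{a}
  B via B→c c a: +{c}
  C via C→c a: +{c}
  S via S→B S: +{a,c}
  S via S→b A: +{b}
  FIRST[S]={a,b,c}  FIRST[A]={c}  FIRST[B]={a,c}  FIRST[C]={c}
round 2: — fixpoint
  FIRST[S]={a,b,c}  FIRST[A]={c}  FIRST[B]={a,c}  FIRST[C]={c}

FIRST(S) = ["a", "b", "c"]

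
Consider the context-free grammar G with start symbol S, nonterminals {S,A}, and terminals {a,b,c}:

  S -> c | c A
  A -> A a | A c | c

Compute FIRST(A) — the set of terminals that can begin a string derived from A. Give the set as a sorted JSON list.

FIRST iteration:
pass 1:
  A via A→c: +{c}
  S via S→c: +{c}
  FIRST[S]={c}  FIRST[A]={c}
pass 2: (no change)
  FIRST[S]={c}  FIRST[A]={c}

FIRST(A) = ["c"]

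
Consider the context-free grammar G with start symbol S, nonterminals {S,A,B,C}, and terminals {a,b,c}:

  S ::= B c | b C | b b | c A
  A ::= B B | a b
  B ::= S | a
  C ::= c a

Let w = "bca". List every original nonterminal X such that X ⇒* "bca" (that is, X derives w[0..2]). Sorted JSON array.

CNF form of G:
  S -> B T2 | T1 C | T1 T1 | T2 A
  A -> B B | T0 T1
  B -> B T2 | T1 C | T1 T1 | T2 A | a
  C -> T2 T0
  T0 -> a
  T1 -> b
  T2 -> c

CYK fill, restricted to cells inside w[0..2]:
  T[0,0] 'b' = {T1}  orig:{}
  T[1,1] 'c' = {T2}  orig:{}
  T[2,2] 'a' = {B,T0}  orig:{B}
  T[0,1] 'bc' = ∅
  T[1,2] 'ca' = {C}
  T[0,2] 'bca' = {B,S}

Original NTs in T[0,2] deriving "bca": ["B", "S"]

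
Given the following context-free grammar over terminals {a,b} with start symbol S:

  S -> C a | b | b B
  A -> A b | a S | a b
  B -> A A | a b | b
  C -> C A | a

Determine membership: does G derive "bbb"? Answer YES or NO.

CNF form of G:
  S -> C T1 | T0 B | b
  A -> A T0 | T1 S | T1 T0
  B -> A A | T1 T0 | b
  C -> C A | a
  T0 -> b
  T1 -> a

CYK fill:
  T[0,0] 'b' = {B,S,T0}  orig:{B,S}
  T[1,1] 'b' = {B,S,T0}  orig:{B,S}
  T[2,2] 'b' = {B,S,T0}  orig:{B,S}
  T[0,1] 'bb' = {S}
  T[1,2] 'bb' = {S}
  T[0,2] 'bbb' = ∅

S ∉ T[0,2] ⇒ NO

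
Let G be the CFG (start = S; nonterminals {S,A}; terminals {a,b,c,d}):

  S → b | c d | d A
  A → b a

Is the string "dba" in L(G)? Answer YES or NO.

CNF form of G:
  S -> T2 T3 | T3 A | b
  A -> T0 T1
  T0 -> b
  T1 -> a
  T2 -> c
  T3 -> d

Fill CYK table bottom-up:
  T[0,0] 'd' = {T3}  orig:{}
  T[1,1] 'b' = {S,T0}  orig:{S}
  T[2,2] 'a' = {T1}  orig:{}
  T[0,1] 'db' = ∅
  T[1,2] 'ba' = {A}
  T[0,2] 'dba' = {S}

S ∈ T[0,2] ⇒ YES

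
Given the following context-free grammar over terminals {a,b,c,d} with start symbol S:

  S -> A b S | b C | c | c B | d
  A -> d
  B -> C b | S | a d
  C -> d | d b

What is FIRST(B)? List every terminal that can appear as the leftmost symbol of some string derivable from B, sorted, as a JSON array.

FIRST iteration:
pass 1:
  A via A→d: +{d}
  B via B→a d: +{a}
  C via C→d: +{d}
  S via S→A b S: +{d}
  S via S→b C: +{b}
  S via S→c: +{c}
  FIRST(S)={b,c,d}  FIRST(A)={d}  FIRST(B)={a}  FIRST(C)={d}
pass 2:
  B via B→C b: +{d}
  B via B→S: +{b,c}
  FIRST(S)={b,c,d}  FIRST(A)={d}  FIRST(B)={a,b,c,d}  FIRST(C)={d}
pass 3: — fixpoint
  FIRST(S)={b,c,d}  FIRST(A)={d}  FIRST(B)={a,b,c,d}  FIRST(C)={d}

FIRST(B) = ["a", "b", "c", "d"]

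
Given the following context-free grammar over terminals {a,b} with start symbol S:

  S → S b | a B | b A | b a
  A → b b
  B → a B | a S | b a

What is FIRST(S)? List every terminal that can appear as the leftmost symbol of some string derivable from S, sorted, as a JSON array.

FIRST iteration:
iter 1:
  A via A→b b: +{b}
  B via B→a B: +{a}
  B via B→b a: +{b}
  S via S→a B: +{a}
  S via S→b A: +{b}
  S: {a,b}  A: {b}  B: {a,b}
iter 2: done
  S: {a,b}  A: {b}  B: {a,b}

FIRST(S) = ["a", "b"]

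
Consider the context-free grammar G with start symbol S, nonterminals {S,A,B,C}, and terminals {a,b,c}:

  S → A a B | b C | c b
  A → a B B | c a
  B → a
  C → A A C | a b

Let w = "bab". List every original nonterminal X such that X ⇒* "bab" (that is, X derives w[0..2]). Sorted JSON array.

CNF form of G:
  S -> A X5 | T1 T2 | T2 C
  A -> T0 X3 | T1 T0
  B -> a
  C -> A X4 | T0 T2
  T0 -> a
  T1 -> c
  T2 -> b
  X3 -> B B
  X4 -> A C
  X5 -> T0 B

Fill CYK table bottom-up — only the sub-triangle for w[0..2]:
  T[0,0] 'b' = {T2}  orig:{}
  T[1,1] 'a' = {B,T0}  orig:{B}
  T[2,2] 'b' = {T2}  orig:{}
  T[0,1] 'ba' = ∅
  T[1,2] 'ab' = {C}
  T[0,2] 'bab' = {S}

Original NTs in T[0,2] deriving "bab": ["S"]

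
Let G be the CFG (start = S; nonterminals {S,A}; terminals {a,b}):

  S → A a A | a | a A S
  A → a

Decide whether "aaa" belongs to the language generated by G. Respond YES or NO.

Convert to CNF:
  S -> A X1 | T0 X2 | a
  A -> a
  T0 -> a
  X1 -> T0 A
  X2 -> A S

CYK table (by increasing span):
  T[0,0] 'a' = {A,S,T0}  orig:{A,S}
  T[1,1] 'a' = {A,S,T0}  orig:{A,S}
  T[2,2] 'a' = {A,S,T0}  orig:{A,S}
  T[0,1] 'aa' = {X1,X2}  orig:{}
  T[1,2] 'aa' = {X1,X2}  orig:{}
  T[0,2] 'aaa' = {S}

S ∈ T[0,2] ⇒ YES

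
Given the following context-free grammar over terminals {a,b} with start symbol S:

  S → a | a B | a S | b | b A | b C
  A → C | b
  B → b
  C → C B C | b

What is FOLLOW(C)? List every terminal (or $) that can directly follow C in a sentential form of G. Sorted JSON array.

FIRST iteration:
[1]
  A via A→b: +{b}
  B via B→b: +{b}
  C via C→b: +{b}
  S via S→a: +{a}
  S via S→b: +{b}
  FIRST[S]={a,b}  FIRST[A]={b}  FIRST[B]={b}  FIRST[C]={b}
[2] (no change)
  FIRST[S]={a,b}  FIRST[A]={b}  FIRST[B]={b}  FIRST[C]={b}

Compute FOLLOW by fixpoint:
FOLLOW(S) := {$}
iter 1:
  C→C B C: FOLLOW(C) ⊇ FIRST(B) = {b}; new: +{b}
  C→C B C: FOLLOW(B) ⊇ FIRST(C) = {b}; new: +{b}
  S→a B: FOLLOW(B) ⊇ FOLLOW(S) ⊇ {$}; new: +{$}
  S→b A: FOLLOW(A) ⊇ FOLLOW(S) ⊇ {$}; new: +{$}
  S→b C: FOLLOW(C) ⊇ FOLLOW(S) ⊇ {$}; new: +{$}
  FOLLOW[S]={$}  FOLLOW[A]={$}  FOLLOW[B]={$,b}  FOLLOW[C]={$,b}
iter 2: (no change)
  FOLLOW[S]={$}  FOLLOW[A]={$}  FOLLOW[B]={$,b}  FOLLOW[C]={$,b}

FOLLOW(C) = ["$", "b"]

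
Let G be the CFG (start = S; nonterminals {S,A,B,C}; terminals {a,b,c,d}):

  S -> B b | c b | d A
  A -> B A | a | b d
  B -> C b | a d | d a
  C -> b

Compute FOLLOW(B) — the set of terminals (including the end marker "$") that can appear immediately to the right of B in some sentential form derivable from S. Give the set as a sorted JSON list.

Compute FIRST by fixpoint:
[1]
  A via A→a: +{a}
  A via A→b d: +{b}
  B via B→a d: +{a}
  B via B→d a: +{d}
  C via C→b: +{b}
  S via S→B b: +{a,d}
  S via S→c b: +{c}
  FIRST(S)={a,c,d}  FIRST(A)={a,b}  FIRST(B)={a,d}  FIRST(C)={b}
[2]
  A via A→B A: +{d}
  B via B→C b: +{b}
  S via S→B b: +{b}
  FIRST(S)={a,b,c,d}  FIRST(A)={a,b,d}  FIRST(B)={a,b,d}  FIRST(C)={b}
[3] (no change)
  FIRST(S)={a,b,c,d}  FIRST(A)={a,b,d}  FIRST(B)={a,b,d}  FIRST(C)={b}

FOLLOW iteration:
seed FOLLOW(S) with $
round 1:
  A→B A: FOLLOW(B) ⊇ FIRST(A) = {a,b,d}; new: +{a,b,d}
  B→C b: FOLLOW(C) ⊇ FIRST(b) = {b}; new: +{b}
  S→d A: FOLLOW(A) ⊇ FOLLOW(S) ⊇ {$}; new: +{$}
  FOLLOW(S)={$}  FOLLOW(A)={$}  FOLLOW(B)={a,b,d}  FOLLOW(C)={b}
round 2: (no change)
  FOLLOW(S)={$}  FOLLOW(A)={$}  FOLLOW(B)={a,b,d}  FOLLOW(C)={b}

FOLLOW(B) = ["a", "b", "d"]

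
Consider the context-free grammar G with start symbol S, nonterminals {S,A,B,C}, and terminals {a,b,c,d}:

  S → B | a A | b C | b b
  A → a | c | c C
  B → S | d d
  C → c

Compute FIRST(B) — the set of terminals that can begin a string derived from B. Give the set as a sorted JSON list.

Compute FIRST by fixpoint:
[1]
  A via A→a: +{a}
  A via A→c: +{c}
  B via B→d d: +{d}
  C via C→c: +{c}
  S via S→B: +{d}
  S via S→a A: +{a}
  S via S→b C: +{b}
  S: {a,b,d}  A: {a,c}  B: {d}  C: {c}
[2]
  B via B→S: +{a,b}
  S: {a,b,d}  A: {a,c}  B: {a,b,d}  C: {c}
[3] done
  S: {a,b,d}  A: {a,c}  B: {a,b,d}  C: {c}

FIRST(B) = ["a", "b", "d"]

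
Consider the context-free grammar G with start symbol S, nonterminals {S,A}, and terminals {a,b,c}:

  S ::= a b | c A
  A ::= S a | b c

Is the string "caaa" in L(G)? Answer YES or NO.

Convert to CNF:
  S -> T0 T1 | T2 A
  A -> S T0 | T1 T2
  T0 -> a
  T1 -> b
  T2 -> c

Fill CYK table bottom-up:
  T[0,0] 'c' = {T2}  orig:{}
  T[1,1] 'a' = {T0}  orig:{}
  T[2,2] 'a' = {T0}  orig:{}
  T[3,3] 'a' = {T0}  orig:{}
  T[0,1] 'ca' = ∅
  T[1,2] 'aa' = ∅
  T[2,3] 'aa' = ∅
  T[0,2] 'caa' = ∅
  T[1,3] 'aaa' = ∅
  T[0,3] 'caaa' = ∅

S ∉ T[0,3] ⇒ NO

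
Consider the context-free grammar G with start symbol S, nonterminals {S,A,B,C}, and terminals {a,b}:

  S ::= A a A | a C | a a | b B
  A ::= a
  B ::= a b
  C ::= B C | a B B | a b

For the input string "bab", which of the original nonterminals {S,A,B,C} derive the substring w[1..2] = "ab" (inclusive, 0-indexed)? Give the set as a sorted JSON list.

CNF form of G:
  S -> A X3 | T0 C | T0 T0 | T1 B
  A -> a
  B -> T0 T1
  C -> B C | T0 T1 | T0 X2
  T0 -> a
  T1 -> b
  X2 -> B B
  X3 -> T0 A

Fill CYK table bottom-up, restricted to cells inside w[1..2]:
  [1..1]={A,T0}  "a"  orig:{A}
  [2..2]={T1}  "b"  orig:{}
  [1..2]={B,C}  "ab"

Original NTs in T[1,2] deriving "ab": ["B", "C"]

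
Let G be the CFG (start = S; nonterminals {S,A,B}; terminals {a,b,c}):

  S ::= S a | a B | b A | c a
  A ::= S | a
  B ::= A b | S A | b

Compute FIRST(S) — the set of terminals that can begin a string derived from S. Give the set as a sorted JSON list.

FIRST iteration:
round 1:
  A via A→a: +{a}
  B via B→A b: +{a}
  B via B→b: +{b}
  S via S→a B: +{a}
  S via S→b A: +{b}
  S via S→c a: +{c}
  FIRST(S)={a,b,c}  FIRST(A)={a}  FIRST(B)={a,b}
round 2:
  A via A→S: +{b,c}
  B via B→A b: +{c}
  FIRST(S)={a,b,c}  FIRST(A)={a,b,c}  FIRST(B)={a,b,c}
round 3: (no change)
  FIRST(S)={a,b,c}  FIRST(A)={a,b,c}  FIRST(B)={a,b,c}

FIRST(S) = ["a", "b", "c"]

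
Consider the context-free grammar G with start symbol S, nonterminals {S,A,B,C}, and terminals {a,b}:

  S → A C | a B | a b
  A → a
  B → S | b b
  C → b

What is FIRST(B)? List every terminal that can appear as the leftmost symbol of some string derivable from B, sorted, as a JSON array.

FIRST sets, iterate to fixpoint:
iter 1:
  A via A→a: +{a}
  B via B→b b: +{b}
  C via C→b: +{b}
  S via S→A C: +{a}
  S: {a}  A: {a}  B: {b}  C: {b}
iter 2:
  B via B→S: +{a}
  S: {a}  A: {a}  B: {a,b}  C: {b}
iter 3: done
  S: {a}  A: {a}  B: {a,b}  C: {b}

FIRST(B) = ["a", "b"]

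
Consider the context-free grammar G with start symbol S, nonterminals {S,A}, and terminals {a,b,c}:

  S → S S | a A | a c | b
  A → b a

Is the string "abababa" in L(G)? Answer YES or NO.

CNF form of G:
  S -> S S | T1 A | T1 T2 | b
  A -> T0 T1
  T0 -> b
  T1 -> a
  T2 -> c

CYK table (by increasing span):
  cell(0,0) a: {T1}  orig:{}
  cell(1,1) b: {S,T0}  orig:{S}
  cell(2,2) a: {T1}  orig:{}
  cell(3,3) b: {S,T0}  orig:{S}
  cell(4,4) a: {T1}  orig:{}
  cell(5,5) b: {S,T0}  orig:{S}
  cell(6,6) a: {T1}  orig:{}
  cell(0,1) ab: ∅
  cell(1,2) ba: {A}
  cell(2,3) ab: ∅
  cell(3,4) ba: {A}
  cell(4,5) ab: ∅
  cell(5,6) ba: {A}
  cell(0,2) aba: {S}
  cell(1,3) bab: ∅
  cell(2,4) aba: {S}
  cell(3,5) bab: ∅
  cell(4,6) aba: {S}
  cell(0,3) abab: {S}
  cell(1,4) baba: {S}
  cell(2,5) abab: {S}
  cell(3,6) baba: {S}
  cell(0,4) ababa: ∅
  cell(1,5) babab: {S}
  cell(2,6) ababa: ∅
  cell(0,5) ababab: ∅
  cell(1,6) bababa: ∅
  cell(0,6) abababa: {S}

S ∈ T[0,6] ⇒ YES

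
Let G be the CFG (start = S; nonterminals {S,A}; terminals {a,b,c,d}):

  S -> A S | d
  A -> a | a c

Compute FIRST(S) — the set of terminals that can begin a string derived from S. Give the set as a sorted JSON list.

FIRST sets, iterate to fixpoint:
round 1:
  A via A→a: +{a}
  S via S→A S: +{a}
  S via S→d: +{d}
  FIRST(S)={a,d}  FIRST(A)={a}
round 2: — fixpoint
  FIRST(S)={a,d}  FIRST(A)={a}

FIRST(S) = ["a", "d"]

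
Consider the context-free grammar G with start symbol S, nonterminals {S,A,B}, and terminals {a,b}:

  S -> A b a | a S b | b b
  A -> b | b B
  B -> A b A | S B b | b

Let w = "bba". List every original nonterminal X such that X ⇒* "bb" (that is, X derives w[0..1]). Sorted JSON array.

CNF form of G:
  S -> A X4 | T0 T0 | T1 X5
  A -> T0 B | b
  B -> A X2 | S X3 | b
  T0 -> b
  T1 -> a
  X2 -> T0 A
  X3 -> B T0
  X4 -> T0 T1
  X5 -> S T0

CYK table (by increasing span), restricted to cells inside w[0..1]:
  cell(0,0) b: {A,B,T0}  orig:{A,B}
  cell(1,1) b: {A,B,T0}  orig:{A,B}
  cell(0,1) bb: {A,S,X2,X3}  orig:{A,S}

Original NTs in T[0,1] deriving "bb": ["A", "S"]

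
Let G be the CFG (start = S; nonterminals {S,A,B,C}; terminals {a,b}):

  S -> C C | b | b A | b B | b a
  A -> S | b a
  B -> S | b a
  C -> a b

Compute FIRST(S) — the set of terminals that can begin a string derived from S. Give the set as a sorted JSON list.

FIRST sets, iterate to fixpoint:
pass 1:
  A via A→b a: +{b}
  B via B→b a: +{b}
  C via C→a b: +{a}
  S via S→C C: +{a}
  S via S→b: +{b}
  FIRST[S]={a,b}  FIRST[A]={b}  FIRST[B]={b}  FIRST[C]={a}
pass 2:
  A via A→S: +{a}
  B via B→S: +{a}
  FIRST[S]={a,b}  FIRST[A]={a,b}  FIRST[B]={a,b}  FIRST[C]={a}
pass 3: done
  FIRST[S]={a,b}  FIRST[A]={a,b}  FIRST[B]={a,b}  FIRST[C]={a}

FIRST(S) = ["a", "b"]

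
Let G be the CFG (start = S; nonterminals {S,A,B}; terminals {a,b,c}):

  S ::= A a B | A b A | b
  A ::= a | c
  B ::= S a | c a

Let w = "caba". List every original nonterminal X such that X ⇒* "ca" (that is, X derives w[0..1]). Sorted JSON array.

Convert to CNF:
  S -> A X3 | A X4 | b
  A -> a | c
  B -> S T0 | T1 T0
  T0 -> a
  T1 -> c
  T2 -> b
  X3 -> T0 B
  X4 -> T2 A

Fill CYK table bottom-up — only the sub-triangle for w[0..1]:
  T[0,0] 'c' = {A,T1}  orig:{A}
  T[1,1] 'a' = {A,T0}  orig:{A}
  T[0,1] 'ca' = {B}

Original NTs in T[0,1] deriving "ca": ["B"]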